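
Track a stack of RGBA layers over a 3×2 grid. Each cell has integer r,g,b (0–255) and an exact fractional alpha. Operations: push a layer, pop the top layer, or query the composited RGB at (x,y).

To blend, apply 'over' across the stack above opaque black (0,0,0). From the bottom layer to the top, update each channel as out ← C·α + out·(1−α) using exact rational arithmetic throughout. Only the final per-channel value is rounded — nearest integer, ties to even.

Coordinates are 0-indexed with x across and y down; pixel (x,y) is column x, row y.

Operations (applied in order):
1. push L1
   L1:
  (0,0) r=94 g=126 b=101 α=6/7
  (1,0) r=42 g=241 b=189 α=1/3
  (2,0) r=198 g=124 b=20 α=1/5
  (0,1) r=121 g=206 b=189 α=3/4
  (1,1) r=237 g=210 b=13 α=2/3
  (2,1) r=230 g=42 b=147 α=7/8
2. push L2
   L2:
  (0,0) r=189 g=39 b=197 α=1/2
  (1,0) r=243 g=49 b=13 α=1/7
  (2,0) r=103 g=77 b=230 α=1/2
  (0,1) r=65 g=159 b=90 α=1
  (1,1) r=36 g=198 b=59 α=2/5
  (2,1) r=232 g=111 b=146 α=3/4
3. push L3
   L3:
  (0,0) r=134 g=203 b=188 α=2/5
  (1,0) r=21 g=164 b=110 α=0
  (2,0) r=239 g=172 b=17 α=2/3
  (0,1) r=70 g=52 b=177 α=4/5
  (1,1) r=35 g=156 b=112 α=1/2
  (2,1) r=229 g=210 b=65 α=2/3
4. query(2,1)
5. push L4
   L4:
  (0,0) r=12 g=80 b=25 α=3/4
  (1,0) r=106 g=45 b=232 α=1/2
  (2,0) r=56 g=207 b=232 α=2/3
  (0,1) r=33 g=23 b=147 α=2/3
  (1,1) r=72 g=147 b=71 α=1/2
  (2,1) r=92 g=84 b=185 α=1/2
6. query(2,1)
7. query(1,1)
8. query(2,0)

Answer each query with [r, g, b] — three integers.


at x=2,y=1 over L1,L2,L3:
after L1 α=7/8: [805/4, 147/4, 1029/8]
after L2 α=3/4: [3589/16, 1479/16, 4533/32]
after L3 α=2/3: [3639/16, 2733/16, 8693/96]
= [227, 171, 91]

at x=2,y=1 over L1,L2,L3,L4:
+L1 (α=7/8) → [805/4, 147/4, 1029/8]
+L2 (α=3/4) → [3589/16, 1479/16, 4533/32]
+L3 (α=2/3) → [3639/16, 2733/16, 8693/96]
+L4 (α=1/2) → [5111/32, 4077/32, 26453/192]
rounded: [160, 127, 138]

query (1,1) [L1,L2,L3,L4] — begin 0,0,0
+L1 (α=2/3) → [158, 140, 26/3]
+L2 (α=2/5) → [546/5, 816/5, 144/5]
+L3 (α=1/2) → [721/10, 798/5, 352/5]
+L4 (α=1/2) → [1441/20, 1533/10, 707/10]
= [72, 153, 71]

at x=2,y=0 over L1,L2,L3,L4:
+L1 (α=1/5) → [198/5, 124/5, 4]
+L2 (α=1/2) → [713/10, 509/10, 117]
+L3 (α=2/3) → [1831/10, 3949/30, 151/3]
+L4 (α=2/3) → [2951/30, 16369/90, 1543/9]
rounded: [98, 182, 171]


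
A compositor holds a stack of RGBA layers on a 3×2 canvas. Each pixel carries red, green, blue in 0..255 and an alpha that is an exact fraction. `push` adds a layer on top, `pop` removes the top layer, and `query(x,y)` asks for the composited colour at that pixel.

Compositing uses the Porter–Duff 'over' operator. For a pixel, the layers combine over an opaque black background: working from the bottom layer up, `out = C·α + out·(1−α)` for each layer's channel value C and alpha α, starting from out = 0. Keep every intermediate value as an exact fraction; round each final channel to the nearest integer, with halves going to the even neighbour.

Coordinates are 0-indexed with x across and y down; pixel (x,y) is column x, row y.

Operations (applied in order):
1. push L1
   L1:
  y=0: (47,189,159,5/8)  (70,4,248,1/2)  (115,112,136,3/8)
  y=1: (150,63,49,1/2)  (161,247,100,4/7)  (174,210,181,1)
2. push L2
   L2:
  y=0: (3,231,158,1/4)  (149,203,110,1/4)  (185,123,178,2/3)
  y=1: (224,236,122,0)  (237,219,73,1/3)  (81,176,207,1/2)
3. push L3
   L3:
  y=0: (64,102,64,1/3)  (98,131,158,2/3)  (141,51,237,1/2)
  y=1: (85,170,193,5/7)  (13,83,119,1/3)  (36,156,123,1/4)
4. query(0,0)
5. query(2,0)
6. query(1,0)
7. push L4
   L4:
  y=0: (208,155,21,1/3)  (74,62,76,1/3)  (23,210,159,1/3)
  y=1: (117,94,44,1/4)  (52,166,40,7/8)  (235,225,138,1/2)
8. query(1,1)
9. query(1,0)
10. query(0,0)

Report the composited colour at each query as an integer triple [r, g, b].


query (0,0) [L1,L2,L3] — begin 0,0,0
+L1 (α=5/8) → [235/8, 945/8, 795/8]
+L2 (α=1/4) → [729/32, 4683/32, 3649/32]
+L3 (α=1/3) → [1753/48, 2105/16, 4673/48]
rounded: [37, 132, 97]

query (2,0) [L1,L2,L3] — begin 0,0,0
L1 α=3/8: [345/8, 42, 51]
L2 α=2/3: [3305/24, 96, 407/3]
L3 α=1/2: [6689/48, 147/2, 559/3]
→ [139, 74, 186]

at x=1,y=0 over L1,L2,L3:
+L1 (α=1/2) → [35, 2, 124]
+L2 (α=1/4) → [127/2, 209/4, 241/2]
+L3 (α=2/3) → [173/2, 419/4, 291/2]
→ [86, 105, 146]

at x=1,y=1 over L1,L2,L3,L4:
L1 α=4/7: [92, 988/7, 400/7]
L2 α=1/3: [421/3, 3509/21, 437/7]
L3 α=1/3: [881/9, 8761/63, 569/7]
L4 α=7/8: [4157/72, 81967/504, 2529/56]
→ [58, 163, 45]

query (1,0) [L1,L2,L3,L4] — begin 0,0,0
L1 α=1/2: [35, 2, 124]
L2 α=1/4: [127/2, 209/4, 241/2]
L3 α=2/3: [173/2, 419/4, 291/2]
L4 α=1/3: [247/3, 181/2, 367/3]
= [82, 90, 122]

(0,0) stack=L1,L2,L3,L4; from [0,0,0]:
+L1 (α=5/8) → [235/8, 945/8, 795/8]
+L2 (α=1/4) → [729/32, 4683/32, 3649/32]
+L3 (α=1/3) → [1753/48, 2105/16, 4673/48]
+L4 (α=1/3) → [6745/72, 1115/8, 5177/72]
→ [94, 139, 72]


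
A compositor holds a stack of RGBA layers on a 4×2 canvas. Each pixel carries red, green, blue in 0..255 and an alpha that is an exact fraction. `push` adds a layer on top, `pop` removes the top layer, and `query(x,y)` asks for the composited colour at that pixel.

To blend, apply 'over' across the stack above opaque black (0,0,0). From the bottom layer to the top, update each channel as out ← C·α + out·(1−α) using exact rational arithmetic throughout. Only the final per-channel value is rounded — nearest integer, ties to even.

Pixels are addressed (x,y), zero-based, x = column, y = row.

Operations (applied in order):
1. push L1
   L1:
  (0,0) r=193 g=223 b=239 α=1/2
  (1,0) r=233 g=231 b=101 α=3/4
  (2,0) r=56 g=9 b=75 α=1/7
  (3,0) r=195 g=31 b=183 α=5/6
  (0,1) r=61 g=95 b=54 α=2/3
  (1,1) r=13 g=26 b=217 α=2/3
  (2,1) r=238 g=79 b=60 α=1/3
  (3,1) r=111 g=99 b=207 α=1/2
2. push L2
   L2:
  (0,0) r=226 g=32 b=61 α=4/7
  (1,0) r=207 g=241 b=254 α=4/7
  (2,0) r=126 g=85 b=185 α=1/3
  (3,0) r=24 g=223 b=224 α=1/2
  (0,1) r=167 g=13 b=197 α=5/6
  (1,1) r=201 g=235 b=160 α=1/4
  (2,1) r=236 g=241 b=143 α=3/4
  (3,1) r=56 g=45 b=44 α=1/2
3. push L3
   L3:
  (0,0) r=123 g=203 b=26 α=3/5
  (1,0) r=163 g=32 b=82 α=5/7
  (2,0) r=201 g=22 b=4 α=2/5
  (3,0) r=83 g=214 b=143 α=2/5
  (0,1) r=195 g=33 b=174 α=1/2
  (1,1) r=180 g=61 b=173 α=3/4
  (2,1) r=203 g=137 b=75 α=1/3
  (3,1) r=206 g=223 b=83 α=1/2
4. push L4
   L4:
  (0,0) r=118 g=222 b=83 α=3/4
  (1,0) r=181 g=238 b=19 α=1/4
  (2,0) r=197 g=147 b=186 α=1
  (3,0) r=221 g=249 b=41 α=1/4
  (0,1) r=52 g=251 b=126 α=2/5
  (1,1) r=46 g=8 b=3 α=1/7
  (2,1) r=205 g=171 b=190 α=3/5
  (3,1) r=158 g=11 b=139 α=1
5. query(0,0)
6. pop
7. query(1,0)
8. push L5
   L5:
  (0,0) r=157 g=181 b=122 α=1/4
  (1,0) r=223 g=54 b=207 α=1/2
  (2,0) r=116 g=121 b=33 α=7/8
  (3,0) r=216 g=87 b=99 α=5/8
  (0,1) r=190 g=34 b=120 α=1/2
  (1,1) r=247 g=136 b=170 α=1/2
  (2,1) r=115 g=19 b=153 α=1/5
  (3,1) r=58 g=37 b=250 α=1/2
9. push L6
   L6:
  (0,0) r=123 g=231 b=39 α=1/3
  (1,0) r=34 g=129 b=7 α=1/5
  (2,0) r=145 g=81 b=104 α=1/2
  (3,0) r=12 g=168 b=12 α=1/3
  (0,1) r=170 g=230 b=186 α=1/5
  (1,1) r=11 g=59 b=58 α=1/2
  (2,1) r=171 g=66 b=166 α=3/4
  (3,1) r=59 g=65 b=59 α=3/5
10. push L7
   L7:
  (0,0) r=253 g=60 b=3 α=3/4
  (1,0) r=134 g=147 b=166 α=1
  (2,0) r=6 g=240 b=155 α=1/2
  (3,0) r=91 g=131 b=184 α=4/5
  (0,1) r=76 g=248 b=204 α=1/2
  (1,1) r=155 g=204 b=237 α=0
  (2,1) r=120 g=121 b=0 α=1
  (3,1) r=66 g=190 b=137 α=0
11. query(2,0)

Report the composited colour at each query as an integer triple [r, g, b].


query (0,0) [L1,L2,L3,L4] — begin 0,0,0
+L1 (α=1/2) → [193/2, 223/2, 239/2]
+L2 (α=4/7) → [341/2, 925/14, 1205/14]
+L3 (α=3/5) → [142, 5188/35, 1751/35]
+L4 (α=3/4) → [124, 14249/70, 5233/70]
rounded: [124, 204, 75]

at x=1,y=0 over L1,L2,L3:
after L1 α=3/4: [699/4, 693/4, 303/4]
after L2 α=4/7: [5409/28, 5935/28, 4973/28]
after L3 α=5/7: [16819/98, 8175/98, 10713/98]
rounded: [172, 83, 109]

at x=2,y=0 over L1,L2,L3,L5,L6,L7:
after L1 α=1/7: [8, 9/7, 75/7]
after L2 α=1/3: [142/3, 613/21, 1445/21]
after L3 α=2/5: [544/5, 921/35, 1501/35]
after L5 α=7/8: [1151/10, 15283/140, 4793/140]
after L6 α=1/2: [2601/20, 26623/280, 19353/280]
after L7 α=1/2: [2721/40, 93823/560, 62753/560]
rounded: [68, 168, 112]


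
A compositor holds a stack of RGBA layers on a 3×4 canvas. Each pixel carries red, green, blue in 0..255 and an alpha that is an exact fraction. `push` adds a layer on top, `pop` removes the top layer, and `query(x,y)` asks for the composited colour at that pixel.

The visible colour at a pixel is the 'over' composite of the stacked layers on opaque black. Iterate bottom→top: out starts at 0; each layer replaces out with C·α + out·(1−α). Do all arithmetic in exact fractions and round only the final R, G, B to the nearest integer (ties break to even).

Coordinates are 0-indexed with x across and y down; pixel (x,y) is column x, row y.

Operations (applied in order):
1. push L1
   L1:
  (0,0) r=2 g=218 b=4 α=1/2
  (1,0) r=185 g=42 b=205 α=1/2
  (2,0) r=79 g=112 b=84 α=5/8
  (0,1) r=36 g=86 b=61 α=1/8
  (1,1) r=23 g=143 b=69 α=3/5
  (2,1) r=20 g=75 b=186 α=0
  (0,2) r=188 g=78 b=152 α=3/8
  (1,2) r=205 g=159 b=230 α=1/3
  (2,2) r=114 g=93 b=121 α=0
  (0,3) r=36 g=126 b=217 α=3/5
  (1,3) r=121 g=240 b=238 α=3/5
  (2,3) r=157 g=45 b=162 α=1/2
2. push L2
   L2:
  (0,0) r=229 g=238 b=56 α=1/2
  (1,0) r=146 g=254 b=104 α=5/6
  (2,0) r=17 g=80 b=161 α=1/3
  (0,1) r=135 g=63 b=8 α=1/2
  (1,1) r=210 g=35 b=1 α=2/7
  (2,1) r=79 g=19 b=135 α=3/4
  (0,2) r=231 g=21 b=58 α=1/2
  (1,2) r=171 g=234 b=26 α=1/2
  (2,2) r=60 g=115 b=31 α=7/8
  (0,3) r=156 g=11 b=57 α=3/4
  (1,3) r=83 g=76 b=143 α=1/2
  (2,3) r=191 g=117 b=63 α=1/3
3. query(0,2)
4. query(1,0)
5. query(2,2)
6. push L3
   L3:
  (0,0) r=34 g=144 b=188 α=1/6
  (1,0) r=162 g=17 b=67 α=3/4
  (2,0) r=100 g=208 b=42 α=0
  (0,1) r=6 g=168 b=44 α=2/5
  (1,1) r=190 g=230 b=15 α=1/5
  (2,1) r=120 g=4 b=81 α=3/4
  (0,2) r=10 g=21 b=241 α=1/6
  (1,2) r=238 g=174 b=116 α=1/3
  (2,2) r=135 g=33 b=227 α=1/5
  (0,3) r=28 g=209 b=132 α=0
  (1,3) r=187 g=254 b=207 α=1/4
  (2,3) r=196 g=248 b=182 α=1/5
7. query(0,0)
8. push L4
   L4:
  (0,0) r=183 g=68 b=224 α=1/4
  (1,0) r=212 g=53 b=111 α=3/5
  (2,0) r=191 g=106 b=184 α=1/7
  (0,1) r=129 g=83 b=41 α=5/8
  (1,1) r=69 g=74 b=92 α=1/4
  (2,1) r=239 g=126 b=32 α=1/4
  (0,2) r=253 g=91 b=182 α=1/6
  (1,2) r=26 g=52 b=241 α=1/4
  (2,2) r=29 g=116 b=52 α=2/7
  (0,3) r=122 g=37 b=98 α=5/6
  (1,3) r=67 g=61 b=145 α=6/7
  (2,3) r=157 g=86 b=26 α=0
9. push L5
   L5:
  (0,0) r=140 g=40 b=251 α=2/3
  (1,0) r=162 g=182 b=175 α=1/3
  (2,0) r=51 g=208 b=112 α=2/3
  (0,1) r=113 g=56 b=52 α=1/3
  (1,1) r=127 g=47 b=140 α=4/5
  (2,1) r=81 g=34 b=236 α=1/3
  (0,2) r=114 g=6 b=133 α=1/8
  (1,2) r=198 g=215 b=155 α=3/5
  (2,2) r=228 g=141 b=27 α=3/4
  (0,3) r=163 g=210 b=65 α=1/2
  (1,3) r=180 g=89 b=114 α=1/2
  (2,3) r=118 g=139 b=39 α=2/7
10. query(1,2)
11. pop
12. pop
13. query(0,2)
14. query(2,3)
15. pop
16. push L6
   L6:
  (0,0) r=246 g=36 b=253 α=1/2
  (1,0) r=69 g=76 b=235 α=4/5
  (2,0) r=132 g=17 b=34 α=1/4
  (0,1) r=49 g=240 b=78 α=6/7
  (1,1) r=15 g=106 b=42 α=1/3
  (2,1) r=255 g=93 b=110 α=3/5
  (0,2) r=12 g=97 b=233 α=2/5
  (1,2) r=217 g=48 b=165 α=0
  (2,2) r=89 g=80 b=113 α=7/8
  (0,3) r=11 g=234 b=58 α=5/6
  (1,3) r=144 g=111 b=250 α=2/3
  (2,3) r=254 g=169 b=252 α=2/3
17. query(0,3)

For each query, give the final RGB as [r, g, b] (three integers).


at x=0,y=2 over L1,L2:
L1 α=3/8: [141/2, 117/4, 57]
L2 α=1/2: [603/4, 201/8, 115/2]
rounded: [151, 25, 58]

query (1,0) [L1,L2] — begin 0,0,0
+L1 (α=1/2) → [185/2, 21, 205/2]
+L2 (α=5/6) → [1645/12, 1291/6, 415/4]
→ [137, 215, 104]

at x=2,y=2 over L1,L2:
after L1 α=0: [0, 0, 0]
after L2 α=7/8: [105/2, 805/8, 217/8]
= [52, 101, 27]

query (0,0) [L1,L2,L3] — begin 0,0,0
L1 α=1/2: [1, 109, 2]
L2 α=1/2: [115, 347/2, 29]
L3 α=1/6: [203/2, 2023/12, 111/2]
→ [102, 169, 56]

(1,2) stack=L1,L2,L3,L4,L5; from [0,0,0]:
+L1 (α=1/3) → [205/3, 53, 230/3]
+L2 (α=1/2) → [359/3, 287/2, 154/3]
+L3 (α=1/3) → [1432/9, 461/3, 656/9]
+L4 (α=1/4) → [755/6, 513/4, 1379/12]
+L5 (α=3/5) → [2537/15, 1803/10, 4169/30]
→ [169, 180, 139]

query (0,2) [L1,L2,L3] — begin 0,0,0
L1 α=3/8: [141/2, 117/4, 57]
L2 α=1/2: [603/4, 201/8, 115/2]
L3 α=1/6: [3055/24, 391/16, 1057/12]
rounded: [127, 24, 88]

(2,3) stack=L1,L2,L3; from [0,0,0]:
after L1 α=1/2: [157/2, 45/2, 81]
after L2 α=1/3: [116, 54, 75]
after L3 α=1/5: [132, 464/5, 482/5]
rounded: [132, 93, 96]

query (0,3) [L1,L2,L6] — begin 0,0,0
after L1 α=3/5: [108/5, 378/5, 651/5]
after L2 α=3/4: [612/5, 543/20, 753/10]
after L6 α=5/6: [887/30, 7981/40, 3653/60]
= [30, 200, 61]


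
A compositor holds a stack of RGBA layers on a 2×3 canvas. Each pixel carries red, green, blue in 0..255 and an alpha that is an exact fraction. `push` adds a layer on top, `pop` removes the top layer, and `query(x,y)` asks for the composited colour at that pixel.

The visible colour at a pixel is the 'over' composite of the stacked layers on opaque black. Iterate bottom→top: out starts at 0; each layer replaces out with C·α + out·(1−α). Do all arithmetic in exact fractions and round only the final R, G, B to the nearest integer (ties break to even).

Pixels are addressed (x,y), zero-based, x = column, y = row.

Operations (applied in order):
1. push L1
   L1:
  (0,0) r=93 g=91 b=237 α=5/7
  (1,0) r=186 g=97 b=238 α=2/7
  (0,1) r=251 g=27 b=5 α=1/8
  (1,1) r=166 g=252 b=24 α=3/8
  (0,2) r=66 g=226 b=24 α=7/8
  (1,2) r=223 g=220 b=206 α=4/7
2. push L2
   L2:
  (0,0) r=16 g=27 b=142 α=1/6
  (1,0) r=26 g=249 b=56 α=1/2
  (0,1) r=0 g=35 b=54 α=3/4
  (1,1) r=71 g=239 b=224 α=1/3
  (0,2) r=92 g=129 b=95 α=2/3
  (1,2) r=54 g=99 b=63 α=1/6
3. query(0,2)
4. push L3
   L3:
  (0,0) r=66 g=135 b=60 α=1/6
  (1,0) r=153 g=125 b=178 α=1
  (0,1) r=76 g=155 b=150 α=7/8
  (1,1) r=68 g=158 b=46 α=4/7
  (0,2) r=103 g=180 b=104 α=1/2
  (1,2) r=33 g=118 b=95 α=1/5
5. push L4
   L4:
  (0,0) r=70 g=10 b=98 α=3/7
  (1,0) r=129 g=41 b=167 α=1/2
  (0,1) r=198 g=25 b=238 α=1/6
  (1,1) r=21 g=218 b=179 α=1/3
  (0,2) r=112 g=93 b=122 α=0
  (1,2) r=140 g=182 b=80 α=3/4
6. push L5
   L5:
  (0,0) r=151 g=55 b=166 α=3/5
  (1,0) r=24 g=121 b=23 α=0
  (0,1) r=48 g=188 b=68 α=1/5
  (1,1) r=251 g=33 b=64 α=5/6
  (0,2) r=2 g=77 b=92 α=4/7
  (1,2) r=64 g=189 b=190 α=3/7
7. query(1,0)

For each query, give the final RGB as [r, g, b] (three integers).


at x=0,y=2 over L1,L2:
+L1 (α=7/8) → [231/4, 791/4, 21]
+L2 (α=2/3) → [967/12, 1823/12, 211/3]
rounded: [81, 152, 70]

query (1,0) [L1,L2,L3,L4,L5] — begin 0,0,0
L1 α=2/7: [372/7, 194/7, 68]
L2 α=1/2: [277/7, 1937/14, 62]
L3 α=1: [153, 125, 178]
L4 α=1/2: [141, 83, 345/2]
L5 α=0: [141, 83, 345/2]
→ [141, 83, 172]


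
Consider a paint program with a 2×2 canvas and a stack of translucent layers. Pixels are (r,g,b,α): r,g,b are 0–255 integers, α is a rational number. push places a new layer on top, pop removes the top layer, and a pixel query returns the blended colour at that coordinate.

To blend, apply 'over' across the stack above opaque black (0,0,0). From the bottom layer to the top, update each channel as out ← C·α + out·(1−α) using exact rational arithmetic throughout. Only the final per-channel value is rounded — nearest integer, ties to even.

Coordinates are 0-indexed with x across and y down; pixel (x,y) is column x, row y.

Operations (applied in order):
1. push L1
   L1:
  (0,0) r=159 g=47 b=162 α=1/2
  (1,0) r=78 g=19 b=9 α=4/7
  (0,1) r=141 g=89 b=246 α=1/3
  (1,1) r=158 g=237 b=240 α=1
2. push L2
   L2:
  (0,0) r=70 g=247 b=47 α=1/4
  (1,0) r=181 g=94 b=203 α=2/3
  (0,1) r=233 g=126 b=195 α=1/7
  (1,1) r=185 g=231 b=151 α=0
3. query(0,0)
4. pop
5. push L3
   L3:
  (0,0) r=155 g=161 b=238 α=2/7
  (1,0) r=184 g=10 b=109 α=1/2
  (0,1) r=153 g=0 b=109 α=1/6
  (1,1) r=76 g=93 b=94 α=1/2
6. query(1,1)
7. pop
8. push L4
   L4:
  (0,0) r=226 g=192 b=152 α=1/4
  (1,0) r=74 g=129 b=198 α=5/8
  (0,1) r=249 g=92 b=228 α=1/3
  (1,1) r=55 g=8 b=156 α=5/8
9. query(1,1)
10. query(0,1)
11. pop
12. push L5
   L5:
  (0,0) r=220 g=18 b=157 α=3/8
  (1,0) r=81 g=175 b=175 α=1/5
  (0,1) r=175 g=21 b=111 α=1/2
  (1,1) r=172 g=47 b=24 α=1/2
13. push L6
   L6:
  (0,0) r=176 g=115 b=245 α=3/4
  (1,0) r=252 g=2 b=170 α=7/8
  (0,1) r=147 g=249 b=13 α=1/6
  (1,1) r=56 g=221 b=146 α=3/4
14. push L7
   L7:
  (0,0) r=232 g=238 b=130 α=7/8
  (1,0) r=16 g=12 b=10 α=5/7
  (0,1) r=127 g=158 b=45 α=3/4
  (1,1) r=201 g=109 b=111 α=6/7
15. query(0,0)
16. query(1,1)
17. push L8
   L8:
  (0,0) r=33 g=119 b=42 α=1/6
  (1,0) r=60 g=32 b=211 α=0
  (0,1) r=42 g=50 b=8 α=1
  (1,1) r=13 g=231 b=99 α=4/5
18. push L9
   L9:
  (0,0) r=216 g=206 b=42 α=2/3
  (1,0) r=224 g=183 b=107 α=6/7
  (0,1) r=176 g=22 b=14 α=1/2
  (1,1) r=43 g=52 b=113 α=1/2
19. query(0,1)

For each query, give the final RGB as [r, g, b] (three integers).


at x=0,y=0 over L1,L2:
L1 α=1/2: [159/2, 47/2, 81]
L2 α=1/4: [617/8, 635/8, 145/2]
→ [77, 79, 72]

at x=1,y=1 over L1,L3:
L1 α=1: [158, 237, 240]
L3 α=1/2: [117, 165, 167]
→ [117, 165, 167]

query (1,1) [L1,L4] — begin 0,0,0
+L1 (α=1) → [158, 237, 240]
+L4 (α=5/8) → [749/8, 751/8, 375/2]
= [94, 94, 188]

at x=0,y=1 over L1,L4:
after L1 α=1/3: [47, 89/3, 82]
after L4 α=1/3: [343/3, 454/9, 392/3]
→ [114, 50, 131]

(0,0) stack=L1,L5,L6,L7; from [0,0,0]:
after L1 α=1/2: [159/2, 47/2, 81]
after L5 α=3/8: [2115/16, 343/16, 219/2]
after L6 α=3/4: [10563/64, 5863/64, 1689/8]
after L7 α=7/8: [114499/512, 112487/512, 8969/64]
= [224, 220, 140]

(1,1) stack=L1,L5,L6,L7; from [0,0,0]:
+L1 (α=1) → [158, 237, 240]
+L5 (α=1/2) → [165, 142, 132]
+L6 (α=3/4) → [333/4, 805/4, 285/2]
+L7 (α=6/7) → [5157/28, 3421/28, 231/2]
= [184, 122, 116]

at x=0,y=1 over L1,L5,L6,L7,L8,L9:
+L1 (α=1/3) → [47, 89/3, 82]
+L5 (α=1/2) → [111, 76/3, 193/2]
+L6 (α=1/6) → [117, 1127/18, 991/12]
+L7 (α=3/4) → [249/2, 9659/72, 2611/48]
+L8 (α=1) → [42, 50, 8]
+L9 (α=1/2) → [109, 36, 11]
rounded: [109, 36, 11]


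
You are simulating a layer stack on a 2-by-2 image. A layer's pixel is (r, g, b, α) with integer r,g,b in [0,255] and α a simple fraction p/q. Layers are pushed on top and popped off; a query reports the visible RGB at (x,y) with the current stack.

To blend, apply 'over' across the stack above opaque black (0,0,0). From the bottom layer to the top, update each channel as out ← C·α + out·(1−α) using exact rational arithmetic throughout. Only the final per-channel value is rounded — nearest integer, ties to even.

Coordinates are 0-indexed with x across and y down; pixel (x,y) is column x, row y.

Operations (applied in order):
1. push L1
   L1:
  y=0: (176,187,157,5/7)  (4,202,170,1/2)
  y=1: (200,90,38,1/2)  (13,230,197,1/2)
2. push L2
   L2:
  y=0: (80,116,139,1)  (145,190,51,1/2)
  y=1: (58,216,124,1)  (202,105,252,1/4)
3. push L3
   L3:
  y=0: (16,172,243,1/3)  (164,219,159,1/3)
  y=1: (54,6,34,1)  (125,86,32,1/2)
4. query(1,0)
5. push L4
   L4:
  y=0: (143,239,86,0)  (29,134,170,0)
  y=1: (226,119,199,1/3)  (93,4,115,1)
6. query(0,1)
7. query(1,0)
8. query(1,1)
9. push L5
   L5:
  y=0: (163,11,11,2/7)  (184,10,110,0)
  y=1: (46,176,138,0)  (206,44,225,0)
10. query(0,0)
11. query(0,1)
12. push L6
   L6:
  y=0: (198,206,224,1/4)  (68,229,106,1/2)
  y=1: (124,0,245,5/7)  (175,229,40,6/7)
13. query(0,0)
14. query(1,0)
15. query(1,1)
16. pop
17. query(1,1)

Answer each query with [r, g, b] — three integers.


query (1,0) [L1,L2,L3] — begin 0,0,0
L1 α=1/2: [2, 101, 85]
L2 α=1/2: [147/2, 291/2, 68]
L3 α=1/3: [311/3, 170, 295/3]
= [104, 170, 98]

(0,1) stack=L1,L2,L3,L4; from [0,0,0]:
+L1 (α=1/2) → [100, 45, 19]
+L2 (α=1) → [58, 216, 124]
+L3 (α=1) → [54, 6, 34]
+L4 (α=1/3) → [334/3, 131/3, 89]
= [111, 44, 89]

(1,0) stack=L1,L2,L3,L4; from [0,0,0]:
L1 α=1/2: [2, 101, 85]
L2 α=1/2: [147/2, 291/2, 68]
L3 α=1/3: [311/3, 170, 295/3]
L4 α=0: [311/3, 170, 295/3]
rounded: [104, 170, 98]

query (1,1) [L1,L2,L3,L4] — begin 0,0,0
after L1 α=1/2: [13/2, 115, 197/2]
after L2 α=1/4: [443/8, 225/2, 1095/8]
after L3 α=1/2: [1443/16, 397/4, 1351/16]
after L4 α=1: [93, 4, 115]
→ [93, 4, 115]

at x=0,y=0 over L1,L2,L3,L4,L5:
after L1 α=5/7: [880/7, 935/7, 785/7]
after L2 α=1: [80, 116, 139]
after L3 α=1/3: [176/3, 404/3, 521/3]
after L4 α=0: [176/3, 404/3, 521/3]
after L5 α=2/7: [1858/21, 298/3, 2671/21]
→ [88, 99, 127]

at x=0,y=1 over L1,L2,L3,L4,L5:
+L1 (α=1/2) → [100, 45, 19]
+L2 (α=1) → [58, 216, 124]
+L3 (α=1) → [54, 6, 34]
+L4 (α=1/3) → [334/3, 131/3, 89]
+L5 (α=0) → [334/3, 131/3, 89]
→ [111, 44, 89]

query (0,0) [L1,L2,L3,L4,L5,L6] — begin 0,0,0
+L1 (α=5/7) → [880/7, 935/7, 785/7]
+L2 (α=1) → [80, 116, 139]
+L3 (α=1/3) → [176/3, 404/3, 521/3]
+L4 (α=0) → [176/3, 404/3, 521/3]
+L5 (α=2/7) → [1858/21, 298/3, 2671/21]
+L6 (α=1/4) → [811/7, 126, 4239/28]
rounded: [116, 126, 151]

at x=1,y=0 over L1,L2,L3,L4,L5,L6:
+L1 (α=1/2) → [2, 101, 85]
+L2 (α=1/2) → [147/2, 291/2, 68]
+L3 (α=1/3) → [311/3, 170, 295/3]
+L4 (α=0) → [311/3, 170, 295/3]
+L5 (α=0) → [311/3, 170, 295/3]
+L6 (α=1/2) → [515/6, 399/2, 613/6]
→ [86, 200, 102]

at x=1,y=1 over L1,L2,L3,L4,L5,L6:
+L1 (α=1/2) → [13/2, 115, 197/2]
+L2 (α=1/4) → [443/8, 225/2, 1095/8]
+L3 (α=1/2) → [1443/16, 397/4, 1351/16]
+L4 (α=1) → [93, 4, 115]
+L5 (α=0) → [93, 4, 115]
+L6 (α=6/7) → [1143/7, 1378/7, 355/7]
= [163, 197, 51]

(1,1) stack=L1,L2,L3,L4,L5; from [0,0,0]:
L1 α=1/2: [13/2, 115, 197/2]
L2 α=1/4: [443/8, 225/2, 1095/8]
L3 α=1/2: [1443/16, 397/4, 1351/16]
L4 α=1: [93, 4, 115]
L5 α=0: [93, 4, 115]
= [93, 4, 115]


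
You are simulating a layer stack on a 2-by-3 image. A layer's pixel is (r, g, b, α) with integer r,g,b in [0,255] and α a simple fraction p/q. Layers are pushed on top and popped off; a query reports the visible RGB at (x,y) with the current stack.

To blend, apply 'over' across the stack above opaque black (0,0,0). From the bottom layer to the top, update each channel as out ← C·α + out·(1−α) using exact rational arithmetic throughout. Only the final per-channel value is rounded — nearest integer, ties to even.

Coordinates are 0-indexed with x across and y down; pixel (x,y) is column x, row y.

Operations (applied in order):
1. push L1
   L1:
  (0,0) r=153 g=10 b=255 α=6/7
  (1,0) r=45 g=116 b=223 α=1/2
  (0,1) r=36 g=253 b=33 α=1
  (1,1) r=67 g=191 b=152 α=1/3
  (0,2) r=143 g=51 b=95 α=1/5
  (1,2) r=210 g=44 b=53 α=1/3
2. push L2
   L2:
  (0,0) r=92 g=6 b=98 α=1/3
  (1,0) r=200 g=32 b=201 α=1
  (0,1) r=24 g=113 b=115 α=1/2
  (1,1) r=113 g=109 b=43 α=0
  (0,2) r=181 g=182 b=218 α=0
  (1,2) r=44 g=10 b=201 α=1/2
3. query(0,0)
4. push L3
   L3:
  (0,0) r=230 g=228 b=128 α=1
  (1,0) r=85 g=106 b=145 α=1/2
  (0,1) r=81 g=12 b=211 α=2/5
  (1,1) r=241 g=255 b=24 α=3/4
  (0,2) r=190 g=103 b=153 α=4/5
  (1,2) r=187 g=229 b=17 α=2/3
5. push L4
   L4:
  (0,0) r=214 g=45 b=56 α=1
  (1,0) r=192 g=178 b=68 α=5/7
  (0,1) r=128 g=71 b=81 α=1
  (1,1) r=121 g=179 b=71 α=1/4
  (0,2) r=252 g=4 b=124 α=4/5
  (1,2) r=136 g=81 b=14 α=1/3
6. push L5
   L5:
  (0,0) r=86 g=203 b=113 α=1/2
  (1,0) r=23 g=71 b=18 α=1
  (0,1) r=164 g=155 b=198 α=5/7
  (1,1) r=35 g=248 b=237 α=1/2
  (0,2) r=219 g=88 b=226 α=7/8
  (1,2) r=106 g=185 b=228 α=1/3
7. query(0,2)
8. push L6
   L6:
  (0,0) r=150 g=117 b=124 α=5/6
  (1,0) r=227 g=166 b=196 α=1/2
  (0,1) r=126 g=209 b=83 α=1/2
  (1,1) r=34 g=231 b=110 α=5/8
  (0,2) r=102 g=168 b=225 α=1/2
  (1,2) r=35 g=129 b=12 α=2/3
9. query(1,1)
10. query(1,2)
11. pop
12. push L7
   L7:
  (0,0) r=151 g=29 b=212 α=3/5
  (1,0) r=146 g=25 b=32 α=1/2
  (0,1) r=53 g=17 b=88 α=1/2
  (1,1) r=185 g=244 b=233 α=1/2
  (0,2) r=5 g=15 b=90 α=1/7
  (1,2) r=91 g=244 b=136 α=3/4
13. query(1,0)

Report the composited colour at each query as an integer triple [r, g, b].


at x=0,y=0 over L1,L2:
after L1 α=6/7: [918/7, 60/7, 1530/7]
after L2 α=1/3: [2480/21, 54/7, 3746/21]
= [118, 8, 178]

query (0,2) [L1,L2,L3,L4,L5] — begin 0,0,0
after L1 α=1/5: [143/5, 51/5, 19]
after L2 α=0: [143/5, 51/5, 19]
after L3 α=4/5: [3943/25, 2111/25, 631/5]
after L4 α=4/5: [29143/125, 2511/125, 3111/25]
after L5 α=7/8: [27596/125, 79511/1000, 42661/200]
→ [221, 80, 213]

at x=1,y=1 over L1,L2,L3,L4,L5,L6:
+L1 (α=1/3) → [67/3, 191/3, 152/3]
+L2 (α=0) → [67/3, 191/3, 152/3]
+L3 (α=3/4) → [559/3, 1243/6, 92/3]
+L4 (α=1/4) → [170, 1601/8, 163/4]
+L5 (α=1/2) → [205/2, 3585/16, 1111/8]
+L6 (α=5/8) → [955/16, 29235/128, 7733/64]
rounded: [60, 228, 121]

at x=1,y=2 over L1,L2,L3,L4,L5,L6:
+L1 (α=1/3) → [70, 44/3, 53/3]
+L2 (α=1/2) → [57, 37/3, 328/3]
+L3 (α=2/3) → [431/3, 1411/9, 430/9]
+L4 (α=1/3) → [1270/9, 3551/27, 986/27]
+L5 (α=1/3) → [3494/27, 12097/81, 8128/81]
+L6 (α=2/3) → [5384/81, 32995/243, 10072/243]
= [66, 136, 41]

at x=1,y=0 over L1,L2,L3,L4,L5,L7:
after L1 α=1/2: [45/2, 58, 223/2]
after L2 α=1: [200, 32, 201]
after L3 α=1/2: [285/2, 69, 173]
after L4 α=5/7: [1245/7, 1028/7, 98]
after L5 α=1: [23, 71, 18]
after L7 α=1/2: [169/2, 48, 25]
rounded: [84, 48, 25]


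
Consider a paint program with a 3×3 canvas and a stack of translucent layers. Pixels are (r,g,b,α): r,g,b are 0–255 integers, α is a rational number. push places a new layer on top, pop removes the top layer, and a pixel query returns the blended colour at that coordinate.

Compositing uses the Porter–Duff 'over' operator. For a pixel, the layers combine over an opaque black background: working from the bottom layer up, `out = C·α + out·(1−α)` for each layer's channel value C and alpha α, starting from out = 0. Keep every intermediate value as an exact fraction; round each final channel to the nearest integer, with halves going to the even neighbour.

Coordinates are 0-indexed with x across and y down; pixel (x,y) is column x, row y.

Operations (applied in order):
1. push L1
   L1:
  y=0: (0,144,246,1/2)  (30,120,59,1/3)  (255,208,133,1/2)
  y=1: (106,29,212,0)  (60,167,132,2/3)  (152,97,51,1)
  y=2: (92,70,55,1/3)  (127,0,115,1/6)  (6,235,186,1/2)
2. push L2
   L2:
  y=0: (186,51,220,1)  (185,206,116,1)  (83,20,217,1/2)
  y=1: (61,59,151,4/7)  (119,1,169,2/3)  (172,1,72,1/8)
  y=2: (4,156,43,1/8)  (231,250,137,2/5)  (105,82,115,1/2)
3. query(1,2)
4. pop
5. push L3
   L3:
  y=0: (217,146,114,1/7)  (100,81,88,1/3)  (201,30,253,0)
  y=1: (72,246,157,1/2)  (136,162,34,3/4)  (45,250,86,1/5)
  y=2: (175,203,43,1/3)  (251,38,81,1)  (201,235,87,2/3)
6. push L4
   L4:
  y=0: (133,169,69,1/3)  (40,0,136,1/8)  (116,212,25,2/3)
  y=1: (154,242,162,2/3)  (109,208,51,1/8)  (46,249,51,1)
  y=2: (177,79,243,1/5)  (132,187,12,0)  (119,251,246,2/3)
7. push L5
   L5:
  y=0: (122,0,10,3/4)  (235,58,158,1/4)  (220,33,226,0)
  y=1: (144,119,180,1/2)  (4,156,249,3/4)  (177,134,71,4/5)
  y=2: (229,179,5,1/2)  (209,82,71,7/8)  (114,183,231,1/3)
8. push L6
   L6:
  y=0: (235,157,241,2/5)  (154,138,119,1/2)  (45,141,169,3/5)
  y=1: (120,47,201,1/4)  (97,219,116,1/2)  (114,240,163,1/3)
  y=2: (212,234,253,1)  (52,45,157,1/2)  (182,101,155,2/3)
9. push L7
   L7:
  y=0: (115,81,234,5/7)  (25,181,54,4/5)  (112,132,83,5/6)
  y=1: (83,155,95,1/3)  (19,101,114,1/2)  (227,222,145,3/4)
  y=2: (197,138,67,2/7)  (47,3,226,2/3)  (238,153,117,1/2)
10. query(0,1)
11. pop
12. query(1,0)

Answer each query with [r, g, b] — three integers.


query (1,2) [L1,L2] — begin 0,0,0
after L1 α=1/6: [127/6, 0, 115/6]
after L2 α=2/5: [1051/10, 100, 663/10]
rounded: [105, 100, 66]

query (0,1) [L1,L3,L4,L5,L6,L7] — begin 0,0,0
after L1 α=0: [0, 0, 0]
after L3 α=1/2: [36, 123, 157/2]
after L4 α=2/3: [344/3, 607/3, 805/6]
after L5 α=1/2: [388/3, 482/3, 1885/12]
after L6 α=1/4: [127, 529/4, 2689/16]
after L7 α=1/3: [337/3, 839/6, 3449/24]
→ [112, 140, 144]

at x=1,y=0 over L1,L3,L4,L5,L6:
+L1 (α=1/3) → [10, 40, 59/3]
+L3 (α=1/3) → [40, 161/3, 382/9]
+L4 (α=1/8) → [40, 1127/24, 1949/36]
+L5 (α=1/4) → [355/4, 1591/32, 3845/48]
+L6 (α=1/2) → [971/8, 6007/64, 9557/96]
= [121, 94, 100]


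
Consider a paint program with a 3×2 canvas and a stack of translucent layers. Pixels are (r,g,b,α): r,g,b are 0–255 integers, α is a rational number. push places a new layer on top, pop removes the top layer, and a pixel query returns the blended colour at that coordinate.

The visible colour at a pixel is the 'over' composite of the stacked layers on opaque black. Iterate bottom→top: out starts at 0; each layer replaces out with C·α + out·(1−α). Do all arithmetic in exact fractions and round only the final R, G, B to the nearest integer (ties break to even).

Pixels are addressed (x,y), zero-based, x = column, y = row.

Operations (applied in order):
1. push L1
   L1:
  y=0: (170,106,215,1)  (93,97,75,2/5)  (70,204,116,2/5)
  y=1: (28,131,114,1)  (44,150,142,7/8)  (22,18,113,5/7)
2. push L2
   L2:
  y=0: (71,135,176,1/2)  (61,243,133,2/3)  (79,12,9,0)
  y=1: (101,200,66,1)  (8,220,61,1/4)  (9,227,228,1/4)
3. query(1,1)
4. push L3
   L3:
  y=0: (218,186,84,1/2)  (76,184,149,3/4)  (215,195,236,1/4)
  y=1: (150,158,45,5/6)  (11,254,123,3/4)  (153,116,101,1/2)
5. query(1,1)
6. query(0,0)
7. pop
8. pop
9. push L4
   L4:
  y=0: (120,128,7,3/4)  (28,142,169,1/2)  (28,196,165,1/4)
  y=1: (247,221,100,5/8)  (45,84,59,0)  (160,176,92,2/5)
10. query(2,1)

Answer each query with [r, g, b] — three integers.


query (1,1) [L1,L2] — begin 0,0,0
after L1 α=7/8: [77/2, 525/4, 497/4]
after L2 α=1/4: [247/8, 2455/16, 1735/16]
rounded: [31, 153, 108]

at x=1,y=1 over L1,L2,L3:
L1 α=7/8: [77/2, 525/4, 497/4]
L2 α=1/4: [247/8, 2455/16, 1735/16]
L3 α=3/4: [511/32, 14647/64, 7639/64]
rounded: [16, 229, 119]

query (0,0) [L1,L2,L3] — begin 0,0,0
+L1 (α=1) → [170, 106, 215]
+L2 (α=1/2) → [241/2, 241/2, 391/2]
+L3 (α=1/2) → [677/4, 613/4, 559/4]
rounded: [169, 153, 140]

(2,1) stack=L1,L4; from [0,0,0]:
L1 α=5/7: [110/7, 90/7, 565/7]
L4 α=2/5: [514/7, 2734/35, 2983/35]
rounded: [73, 78, 85]


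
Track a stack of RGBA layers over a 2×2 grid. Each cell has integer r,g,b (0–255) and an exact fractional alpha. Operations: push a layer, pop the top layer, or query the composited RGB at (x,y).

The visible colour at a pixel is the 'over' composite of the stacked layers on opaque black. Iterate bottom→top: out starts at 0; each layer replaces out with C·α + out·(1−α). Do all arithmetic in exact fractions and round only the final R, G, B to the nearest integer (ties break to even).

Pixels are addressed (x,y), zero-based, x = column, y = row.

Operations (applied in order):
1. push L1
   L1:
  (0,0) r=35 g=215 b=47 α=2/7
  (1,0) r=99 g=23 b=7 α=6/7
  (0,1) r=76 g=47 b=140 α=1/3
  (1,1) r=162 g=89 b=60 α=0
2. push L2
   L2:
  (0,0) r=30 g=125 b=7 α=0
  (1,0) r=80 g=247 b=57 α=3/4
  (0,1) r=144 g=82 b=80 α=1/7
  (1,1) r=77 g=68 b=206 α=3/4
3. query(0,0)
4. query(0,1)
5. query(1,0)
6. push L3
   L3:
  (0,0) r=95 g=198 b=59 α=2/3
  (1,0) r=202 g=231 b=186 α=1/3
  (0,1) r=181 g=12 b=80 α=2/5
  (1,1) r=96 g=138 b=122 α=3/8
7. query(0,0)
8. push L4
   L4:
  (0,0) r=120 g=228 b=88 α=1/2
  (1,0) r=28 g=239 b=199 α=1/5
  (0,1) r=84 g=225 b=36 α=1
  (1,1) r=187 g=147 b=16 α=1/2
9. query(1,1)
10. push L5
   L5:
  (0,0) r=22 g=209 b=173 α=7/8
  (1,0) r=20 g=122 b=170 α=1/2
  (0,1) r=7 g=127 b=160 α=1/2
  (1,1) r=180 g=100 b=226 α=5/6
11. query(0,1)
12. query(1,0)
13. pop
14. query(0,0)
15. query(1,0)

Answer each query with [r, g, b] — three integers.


query (0,0) [L1,L2] — begin 0,0,0
after L1 α=2/7: [10, 430/7, 94/7]
after L2 α=0: [10, 430/7, 94/7]
rounded: [10, 61, 13]

at x=0,y=1 over L1,L2:
after L1 α=1/3: [76/3, 47/3, 140/3]
after L2 α=1/7: [296/7, 176/7, 360/7]
rounded: [42, 25, 51]

query (1,0) [L1,L2] — begin 0,0,0
+L1 (α=6/7) → [594/7, 138/7, 6]
+L2 (α=3/4) → [1137/14, 5325/28, 177/4]
rounded: [81, 190, 44]

query (0,0) [L1,L2,L3] — begin 0,0,0
+L1 (α=2/7) → [10, 430/7, 94/7]
+L2 (α=0) → [10, 430/7, 94/7]
+L3 (α=2/3) → [200/3, 3202/21, 920/21]
= [67, 152, 44]

query (1,1) [L1,L2,L3,L4] — begin 0,0,0
+L1 (α=0) → [0, 0, 0]
+L2 (α=3/4) → [231/4, 51, 309/2]
+L3 (α=3/8) → [2307/32, 669/8, 2277/16]
+L4 (α=1/2) → [8291/64, 1845/16, 2533/32]
rounded: [130, 115, 79]

query (0,1) [L1,L2,L3,L4,L5] — begin 0,0,0
after L1 α=1/3: [76/3, 47/3, 140/3]
after L2 α=1/7: [296/7, 176/7, 360/7]
after L3 α=2/5: [3422/35, 696/35, 440/7]
after L4 α=1: [84, 225, 36]
after L5 α=1/2: [91/2, 176, 98]
= [46, 176, 98]

query (1,0) [L1,L2,L3,L4,L5] — begin 0,0,0
L1 α=6/7: [594/7, 138/7, 6]
L2 α=3/4: [1137/14, 5325/28, 177/4]
L3 α=1/3: [2551/21, 2853/14, 183/2]
L4 α=1/5: [10792/105, 7379/35, 113]
L5 α=1/2: [6446/105, 11649/70, 283/2]
rounded: [61, 166, 142]

at x=0,y=0 over L1,L2,L3,L4:
L1 α=2/7: [10, 430/7, 94/7]
L2 α=0: [10, 430/7, 94/7]
L3 α=2/3: [200/3, 3202/21, 920/21]
L4 α=1/2: [280/3, 3995/21, 1384/21]
→ [93, 190, 66]

query (1,0) [L1,L2,L3,L4] — begin 0,0,0
L1 α=6/7: [594/7, 138/7, 6]
L2 α=3/4: [1137/14, 5325/28, 177/4]
L3 α=1/3: [2551/21, 2853/14, 183/2]
L4 α=1/5: [10792/105, 7379/35, 113]
rounded: [103, 211, 113]


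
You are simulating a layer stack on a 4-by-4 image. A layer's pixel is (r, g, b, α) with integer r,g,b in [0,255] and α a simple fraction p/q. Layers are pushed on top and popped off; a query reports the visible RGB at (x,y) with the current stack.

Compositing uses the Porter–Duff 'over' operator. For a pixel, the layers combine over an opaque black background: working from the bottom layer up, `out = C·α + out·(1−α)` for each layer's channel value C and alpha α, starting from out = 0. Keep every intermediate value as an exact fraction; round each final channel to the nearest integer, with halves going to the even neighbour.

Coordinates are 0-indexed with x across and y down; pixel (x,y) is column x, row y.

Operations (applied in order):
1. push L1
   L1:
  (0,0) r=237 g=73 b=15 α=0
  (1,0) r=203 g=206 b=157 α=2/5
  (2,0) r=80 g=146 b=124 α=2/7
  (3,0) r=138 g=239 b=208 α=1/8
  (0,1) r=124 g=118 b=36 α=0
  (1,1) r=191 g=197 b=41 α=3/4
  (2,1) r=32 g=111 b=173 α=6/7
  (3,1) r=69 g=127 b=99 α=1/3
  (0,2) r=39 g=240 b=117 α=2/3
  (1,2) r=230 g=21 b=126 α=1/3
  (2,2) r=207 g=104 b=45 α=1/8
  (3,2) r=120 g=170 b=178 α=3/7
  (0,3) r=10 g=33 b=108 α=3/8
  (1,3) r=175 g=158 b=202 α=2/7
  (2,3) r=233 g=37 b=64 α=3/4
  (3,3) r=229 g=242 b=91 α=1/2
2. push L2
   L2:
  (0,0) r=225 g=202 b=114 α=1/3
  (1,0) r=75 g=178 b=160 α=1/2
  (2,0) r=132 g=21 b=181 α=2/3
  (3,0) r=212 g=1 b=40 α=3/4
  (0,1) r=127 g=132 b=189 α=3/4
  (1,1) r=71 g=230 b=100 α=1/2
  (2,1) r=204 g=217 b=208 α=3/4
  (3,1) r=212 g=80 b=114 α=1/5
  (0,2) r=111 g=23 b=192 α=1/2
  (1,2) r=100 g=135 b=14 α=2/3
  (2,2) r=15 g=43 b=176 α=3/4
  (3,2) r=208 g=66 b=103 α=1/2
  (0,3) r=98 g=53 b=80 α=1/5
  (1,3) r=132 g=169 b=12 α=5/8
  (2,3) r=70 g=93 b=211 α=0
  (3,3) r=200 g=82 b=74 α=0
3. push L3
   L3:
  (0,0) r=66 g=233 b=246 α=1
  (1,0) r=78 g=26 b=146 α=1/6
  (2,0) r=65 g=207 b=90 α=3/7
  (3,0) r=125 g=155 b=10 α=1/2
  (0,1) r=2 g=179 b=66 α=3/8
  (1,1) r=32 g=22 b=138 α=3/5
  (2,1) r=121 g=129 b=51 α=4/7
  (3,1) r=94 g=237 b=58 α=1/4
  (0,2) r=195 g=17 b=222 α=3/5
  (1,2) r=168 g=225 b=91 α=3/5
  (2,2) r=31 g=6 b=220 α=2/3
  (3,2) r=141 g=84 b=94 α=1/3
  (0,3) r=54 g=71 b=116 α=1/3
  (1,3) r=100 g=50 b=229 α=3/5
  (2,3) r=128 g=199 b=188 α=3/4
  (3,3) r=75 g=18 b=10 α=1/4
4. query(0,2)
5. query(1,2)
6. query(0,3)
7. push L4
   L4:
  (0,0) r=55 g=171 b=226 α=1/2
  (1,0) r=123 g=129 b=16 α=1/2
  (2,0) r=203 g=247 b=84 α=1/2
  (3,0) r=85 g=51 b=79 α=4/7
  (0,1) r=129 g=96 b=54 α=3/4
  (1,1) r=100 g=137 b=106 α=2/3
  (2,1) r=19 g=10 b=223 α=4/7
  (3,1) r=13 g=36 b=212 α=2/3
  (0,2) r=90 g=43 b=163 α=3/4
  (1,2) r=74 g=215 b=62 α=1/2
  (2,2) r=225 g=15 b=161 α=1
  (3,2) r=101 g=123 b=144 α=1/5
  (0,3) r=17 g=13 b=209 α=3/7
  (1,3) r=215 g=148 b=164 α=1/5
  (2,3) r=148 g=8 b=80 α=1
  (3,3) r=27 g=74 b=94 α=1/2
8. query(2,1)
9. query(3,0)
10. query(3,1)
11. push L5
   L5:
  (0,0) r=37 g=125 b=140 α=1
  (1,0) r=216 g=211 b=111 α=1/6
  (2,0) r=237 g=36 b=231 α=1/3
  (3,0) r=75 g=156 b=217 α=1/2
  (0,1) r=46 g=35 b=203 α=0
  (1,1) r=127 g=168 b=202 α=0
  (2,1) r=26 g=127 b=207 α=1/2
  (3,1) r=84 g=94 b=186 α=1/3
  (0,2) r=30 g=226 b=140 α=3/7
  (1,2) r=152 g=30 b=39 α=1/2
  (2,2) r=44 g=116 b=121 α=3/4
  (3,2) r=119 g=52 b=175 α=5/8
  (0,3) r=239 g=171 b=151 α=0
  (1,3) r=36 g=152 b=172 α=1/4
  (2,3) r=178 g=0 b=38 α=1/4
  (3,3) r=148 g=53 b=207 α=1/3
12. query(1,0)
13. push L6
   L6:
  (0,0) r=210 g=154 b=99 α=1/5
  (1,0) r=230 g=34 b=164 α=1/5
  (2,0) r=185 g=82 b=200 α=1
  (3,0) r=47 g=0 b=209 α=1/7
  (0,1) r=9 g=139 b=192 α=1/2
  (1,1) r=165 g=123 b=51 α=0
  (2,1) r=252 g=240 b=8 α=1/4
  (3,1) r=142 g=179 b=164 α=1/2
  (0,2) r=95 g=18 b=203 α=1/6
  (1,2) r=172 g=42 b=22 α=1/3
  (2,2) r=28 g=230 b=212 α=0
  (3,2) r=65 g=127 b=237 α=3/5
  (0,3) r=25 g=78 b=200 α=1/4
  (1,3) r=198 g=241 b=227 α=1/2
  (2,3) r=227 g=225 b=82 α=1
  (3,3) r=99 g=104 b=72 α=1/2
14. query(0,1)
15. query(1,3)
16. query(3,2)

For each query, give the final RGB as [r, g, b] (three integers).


at x=0,y=2 over L1,L2,L3:
+L1 (α=2/3) → [26, 160, 78]
+L2 (α=1/2) → [137/2, 183/2, 135]
+L3 (α=3/5) → [722/5, 234/5, 936/5]
→ [144, 47, 187]

at x=1,y=2 over L1,L2,L3:
+L1 (α=1/3) → [230/3, 7, 42]
+L2 (α=2/3) → [830/9, 277/3, 70/3]
+L3 (α=3/5) → [6196/45, 2579/15, 959/15]
→ [138, 172, 64]

(0,3) stack=L1,L2,L3; from [0,0,0]:
+L1 (α=3/8) → [15/4, 99/8, 81/2]
+L2 (α=1/5) → [113/5, 41/2, 242/5]
+L3 (α=1/3) → [496/15, 112/3, 1064/15]
rounded: [33, 37, 71]

query (2,1) [L1,L2,L3,L4] — begin 0,0,0
+L1 (α=6/7) → [192/7, 666/7, 1038/7]
+L2 (α=3/4) → [1119/7, 5223/28, 2703/14]
+L3 (α=4/7) → [6745/49, 30117/196, 10965/98]
+L4 (α=4/7) → [23959/343, 98191/1372, 120311/686]
→ [70, 72, 175]

query (3,0) [L1,L2,L3,L4] — begin 0,0,0
L1 α=1/8: [69/4, 239/8, 26]
L2 α=3/4: [2613/16, 263/32, 73/2]
L3 α=1/2: [4613/32, 5223/64, 93/4]
L4 α=4/7: [24719/224, 28725/448, 1543/28]
→ [110, 64, 55]

query (3,1) [L1,L2,L3,L4] — begin 0,0,0
L1 α=1/3: [23, 127/3, 33]
L2 α=1/5: [304/5, 748/15, 246/5]
L3 α=1/4: [691/10, 1933/20, 257/5]
L4 α=2/3: [317/10, 3373/60, 2377/15]
→ [32, 56, 158]

query (1,0) [L1,L2,L3,L4,L5] — begin 0,0,0
+L1 (α=2/5) → [406/5, 412/5, 314/5]
+L2 (α=1/2) → [781/10, 651/5, 557/5]
+L3 (α=1/6) → [937/12, 677/6, 703/6]
+L4 (α=1/2) → [2413/24, 1451/12, 799/12]
+L5 (α=1/6) → [17249/144, 9787/72, 5327/72]
rounded: [120, 136, 74]

at x=0,y=1 over L1,L2,L3,L4,L5,L6:
after L1 α=0: [0, 0, 0]
after L2 α=3/4: [381/4, 99, 567/4]
after L3 α=3/8: [1929/32, 129, 3627/32]
after L4 α=3/4: [14313/128, 417/4, 8811/128]
after L5 α=0: [14313/128, 417/4, 8811/128]
after L6 α=1/2: [15465/256, 973/8, 33387/256]
= [60, 122, 130]

at x=1,y=3 over L1,L2,L3,L4,L5,L6:
+L1 (α=2/7) → [50, 316/7, 404/7]
+L2 (α=5/8) → [405/4, 6863/56, 204/7]
+L3 (α=3/5) → [201/2, 11063/140, 5217/35]
+L4 (α=1/5) → [617/5, 16243/175, 26608/175]
+L5 (α=1/4) → [2031/20, 75329/700, 27481/175]
+L6 (α=1/2) → [5991/40, 244029/1400, 33603/175]
→ [150, 174, 192]

at x=3,y=2 over L1,L2,L3,L4,L5,L6:
L1 α=3/7: [360/7, 510/7, 534/7]
L2 α=1/2: [908/7, 486/7, 1255/14]
L3 α=1/3: [2803/21, 520/7, 1913/21]
L4 α=1/5: [13333/105, 2941/35, 10676/105]
L5 α=5/8: [17079/140, 17923/280, 41301/280]
L6 α=3/5: [30729/350, 71263/700, 140841/700]
= [88, 102, 201]


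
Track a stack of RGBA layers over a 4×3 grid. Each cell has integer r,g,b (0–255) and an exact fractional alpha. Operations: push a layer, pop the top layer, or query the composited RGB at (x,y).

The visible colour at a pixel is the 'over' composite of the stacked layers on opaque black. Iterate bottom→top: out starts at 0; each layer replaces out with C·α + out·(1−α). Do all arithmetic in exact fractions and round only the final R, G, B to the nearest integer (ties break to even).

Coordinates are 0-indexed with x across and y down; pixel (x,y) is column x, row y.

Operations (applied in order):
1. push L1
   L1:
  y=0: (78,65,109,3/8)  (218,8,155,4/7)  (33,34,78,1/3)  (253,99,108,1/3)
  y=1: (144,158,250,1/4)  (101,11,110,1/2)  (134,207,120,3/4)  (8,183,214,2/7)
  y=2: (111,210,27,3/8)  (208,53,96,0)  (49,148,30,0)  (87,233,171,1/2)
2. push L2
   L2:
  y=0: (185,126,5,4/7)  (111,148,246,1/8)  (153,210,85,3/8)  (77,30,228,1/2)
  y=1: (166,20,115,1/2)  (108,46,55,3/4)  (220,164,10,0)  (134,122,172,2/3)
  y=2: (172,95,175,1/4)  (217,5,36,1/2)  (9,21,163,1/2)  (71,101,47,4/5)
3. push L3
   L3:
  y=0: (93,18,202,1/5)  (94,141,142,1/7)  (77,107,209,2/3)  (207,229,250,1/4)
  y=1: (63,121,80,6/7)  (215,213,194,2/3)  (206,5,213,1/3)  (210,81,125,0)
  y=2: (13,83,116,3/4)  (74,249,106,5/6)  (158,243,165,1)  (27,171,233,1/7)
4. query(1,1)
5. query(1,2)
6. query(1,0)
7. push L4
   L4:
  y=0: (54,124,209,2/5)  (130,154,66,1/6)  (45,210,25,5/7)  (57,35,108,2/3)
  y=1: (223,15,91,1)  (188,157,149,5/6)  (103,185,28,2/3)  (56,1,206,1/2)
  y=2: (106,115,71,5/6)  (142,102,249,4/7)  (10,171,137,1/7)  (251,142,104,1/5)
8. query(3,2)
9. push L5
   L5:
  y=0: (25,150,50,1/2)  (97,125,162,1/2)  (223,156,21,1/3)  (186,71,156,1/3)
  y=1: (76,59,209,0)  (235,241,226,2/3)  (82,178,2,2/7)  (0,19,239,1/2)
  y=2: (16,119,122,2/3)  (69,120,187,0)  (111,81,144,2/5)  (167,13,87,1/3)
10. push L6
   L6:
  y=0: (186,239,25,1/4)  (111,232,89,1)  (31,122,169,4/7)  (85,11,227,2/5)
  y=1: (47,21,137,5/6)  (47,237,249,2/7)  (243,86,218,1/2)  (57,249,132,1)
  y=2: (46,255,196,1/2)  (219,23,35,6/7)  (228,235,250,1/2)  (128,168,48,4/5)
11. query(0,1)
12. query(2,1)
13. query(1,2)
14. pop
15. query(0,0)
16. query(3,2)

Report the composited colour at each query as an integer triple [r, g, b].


(1,1) stack=L1,L2,L3; from [0,0,0]:
L1 α=1/2: [101/2, 11/2, 55]
L2 α=3/4: [749/8, 287/8, 55]
L3 α=2/3: [4189/24, 3695/24, 443/3]
rounded: [175, 154, 148]

query (1,2) [L1,L2,L3] — begin 0,0,0
+L1 (α=0) → [0, 0, 0]
+L2 (α=1/2) → [217/2, 5/2, 18]
+L3 (α=5/6) → [319/4, 2495/12, 274/3]
rounded: [80, 208, 91]

(1,0) stack=L1,L2,L3; from [0,0,0]:
after L1 α=4/7: [872/7, 32/7, 620/7]
after L2 α=1/8: [983/8, 45/2, 433/4]
after L3 α=1/7: [475/4, 276/7, 1583/14]
→ [119, 39, 113]

at x=3,y=2 over L1,L2,L3,L4:
after L1 α=1/2: [87/2, 233/2, 171/2]
after L2 α=4/5: [131/2, 1041/10, 547/10]
after L3 α=1/7: [60, 3978/35, 2806/35]
after L4 α=1/5: [491/5, 20882/175, 14864/175]
rounded: [98, 119, 85]

(0,1) stack=L1,L2,L3,L4,L5,L6; from [0,0,0]:
after L1 α=1/4: [36, 79/2, 125/2]
after L2 α=1/2: [101, 119/4, 355/4]
after L3 α=6/7: [479/7, 3023/28, 325/4]
after L4 α=1: [223, 15, 91]
after L5 α=0: [223, 15, 91]
after L6 α=5/6: [229/3, 20, 388/3]
= [76, 20, 129]

(2,1) stack=L1,L2,L3,L4,L5,L6; from [0,0,0]:
+L1 (α=3/4) → [201/2, 621/4, 90]
+L2 (α=0) → [201/2, 621/4, 90]
+L3 (α=1/3) → [407/3, 631/6, 131]
+L4 (α=2/3) → [1025/9, 2851/18, 187/3]
+L5 (α=2/7) → [943/9, 20663/126, 947/21]
+L6 (α=1/2) → [1565/9, 31499/252, 5525/42]
rounded: [174, 125, 132]

(1,2) stack=L1,L2,L3,L4,L5,L6; from [0,0,0]:
+L1 (α=0) → [0, 0, 0]
+L2 (α=1/2) → [217/2, 5/2, 18]
+L3 (α=5/6) → [319/4, 2495/12, 274/3]
+L4 (α=4/7) → [3229/28, 4127/28, 1270/7]
+L5 (α=0) → [3229/28, 4127/28, 1270/7]
+L6 (α=6/7) → [40021/196, 7991/196, 2740/49]
→ [204, 41, 56]

(0,0) stack=L1,L2,L3,L4,L5; from [0,0,0]:
+L1 (α=3/8) → [117/4, 195/8, 327/8]
+L2 (α=4/7) → [473/4, 4617/56, 163/8]
+L3 (α=1/5) → [566/5, 4869/70, 567/10]
+L4 (α=2/5) → [2238/25, 31967/350, 5881/50]
+L5 (α=1/2) → [2863/50, 84467/700, 8381/100]
= [57, 121, 84]

query (3,2) [L1,L2,L3,L4,L5] — begin 0,0,0
+L1 (α=1/2) → [87/2, 233/2, 171/2]
+L2 (α=4/5) → [131/2, 1041/10, 547/10]
+L3 (α=1/7) → [60, 3978/35, 2806/35]
+L4 (α=1/5) → [491/5, 20882/175, 14864/175]
+L5 (α=1/3) → [1817/15, 44039/525, 44953/525]
→ [121, 84, 86]
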